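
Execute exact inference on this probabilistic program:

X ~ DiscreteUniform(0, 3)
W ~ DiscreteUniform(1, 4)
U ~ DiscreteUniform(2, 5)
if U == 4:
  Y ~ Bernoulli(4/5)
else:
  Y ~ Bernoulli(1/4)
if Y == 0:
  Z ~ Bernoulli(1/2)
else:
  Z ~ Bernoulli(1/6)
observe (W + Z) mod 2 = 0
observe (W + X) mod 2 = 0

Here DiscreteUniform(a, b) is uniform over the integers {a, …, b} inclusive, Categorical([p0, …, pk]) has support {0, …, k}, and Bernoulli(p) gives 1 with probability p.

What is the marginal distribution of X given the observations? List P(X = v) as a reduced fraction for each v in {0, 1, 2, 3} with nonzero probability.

Enumerate traces; 64 have nonzero weight after conditioning:
  (X=0, W=2, U=2, Y=0, Z=0) weight 3/512
  (X=0, W=2, U=2, Y=1, Z=0) weight 5/1536
  (X=0, W=2, U=3, Y=0, Z=0) weight 3/512
  (X=0, W=2, U=3, Y=1, Z=0) weight 5/1536
  (X=0, W=2, U=4, Y=0, Z=0) weight 1/640
  (X=0, W=2, U=4, Y=1, Z=0) weight 1/96
  (X=0, W=2, U=5, Y=0, Z=0) weight 3/512
  (X=0, W=2, U=5, Y=1, Z=0) weight 5/1536
  (X=1, W=1, U=2, Y=0, Z=1) weight 3/512
  (X=2, W=2, U=2, Y=0, Z=0) weight 3/512
  … 54 more
Group by X:
  weight(X=0) = 151/1920
  weight(X=1) = 89/1920
  weight(X=2) = 151/1920
  weight(X=3) = 89/1920
Total weight = 151/1920 + 89/1920 + 151/1920 + 89/1920 = 1/4
P(X=0 | obs) = 151/1920 / 1/4 = 151/480
P(X=1 | obs) = 89/1920 / 1/4 = 89/480
P(X=2 | obs) = 151/1920 / 1/4 = 151/480
P(X=3 | obs) = 89/1920 / 1/4 = 89/480

P(X=0) = 151/480, P(X=1) = 89/480, P(X=2) = 151/480, P(X=3) = 89/480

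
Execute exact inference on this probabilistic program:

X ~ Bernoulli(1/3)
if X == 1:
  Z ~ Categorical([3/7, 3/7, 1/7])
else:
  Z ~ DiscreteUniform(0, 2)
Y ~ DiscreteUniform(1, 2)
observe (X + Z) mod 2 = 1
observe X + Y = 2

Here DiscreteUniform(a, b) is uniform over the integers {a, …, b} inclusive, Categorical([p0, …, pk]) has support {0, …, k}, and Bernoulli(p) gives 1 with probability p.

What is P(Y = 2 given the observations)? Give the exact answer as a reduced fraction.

Enumerate traces; 3 have nonzero weight after conditioning:
  (X=0, Z=1, Y=2) weight 1/9
  (X=1, Z=0, Y=1) weight 1/14
  (X=1, Z=2, Y=1) weight 1/42
Group by Y:
  weight(Y=1) = 2/21
  weight(Y=2) = 1/9
Total weight = 2/21 + 1/9 = 13/63
P(Y=1 | obs) = 2/21 / 13/63 = 6/13
P(Y=2 | obs) = 1/9 / 13/63 = 7/13

P(Y = 2 | obs) = 7/13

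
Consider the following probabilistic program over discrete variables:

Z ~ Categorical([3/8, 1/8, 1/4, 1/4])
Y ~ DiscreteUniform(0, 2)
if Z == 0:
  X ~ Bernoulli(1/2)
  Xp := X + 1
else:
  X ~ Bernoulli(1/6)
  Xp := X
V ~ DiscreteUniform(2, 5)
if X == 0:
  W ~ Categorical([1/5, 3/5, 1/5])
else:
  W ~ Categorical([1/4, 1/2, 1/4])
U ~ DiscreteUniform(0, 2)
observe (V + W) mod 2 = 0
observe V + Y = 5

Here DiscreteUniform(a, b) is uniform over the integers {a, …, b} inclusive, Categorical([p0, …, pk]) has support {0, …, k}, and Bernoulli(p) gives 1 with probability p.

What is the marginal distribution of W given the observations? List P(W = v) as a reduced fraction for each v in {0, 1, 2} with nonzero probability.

Enumerate traces; 96 have nonzero weight after conditioning:
  (Z=0, Y=0, X=0, V=5, W=1, U=0) weight 1/320
  (Z=0, Y=0, X=0, V=5, W=1, U=1) weight 1/320
  (Z=0, Y=0, X=0, V=5, W=1, U=2) weight 1/320
  (Z=0, Y=0, X=1, V=5, W=1, U=0) weight 1/384
  (Z=0, Y=0, X=1, V=5, W=1, U=1) weight 1/384
  (Z=0, Y=0, X=1, V=5, W=1, U=2) weight 1/384
  (Z=0, Y=1, X=0, V=4, W=0, U=0) weight 1/960
  (Z=0, Y=1, X=0, V=4, W=0, U=1) weight 1/960
  (Z=0, Y=1, X=0, V=4, W=2, U=0) weight 1/960
  … 87 more
Group by W:
  weight(W=0) = 103/5760
  weight(W=1) = 137/1440
  weight(W=2) = 103/5760
Total weight = 103/5760 + 137/1440 + 103/5760 = 377/2880
P(W=0 | obs) = 103/5760 / 377/2880 = 103/754
P(W=1 | obs) = 137/1440 / 377/2880 = 274/377
P(W=2 | obs) = 103/5760 / 377/2880 = 103/754

P(W=0) = 103/754, P(W=1) = 274/377, P(W=2) = 103/754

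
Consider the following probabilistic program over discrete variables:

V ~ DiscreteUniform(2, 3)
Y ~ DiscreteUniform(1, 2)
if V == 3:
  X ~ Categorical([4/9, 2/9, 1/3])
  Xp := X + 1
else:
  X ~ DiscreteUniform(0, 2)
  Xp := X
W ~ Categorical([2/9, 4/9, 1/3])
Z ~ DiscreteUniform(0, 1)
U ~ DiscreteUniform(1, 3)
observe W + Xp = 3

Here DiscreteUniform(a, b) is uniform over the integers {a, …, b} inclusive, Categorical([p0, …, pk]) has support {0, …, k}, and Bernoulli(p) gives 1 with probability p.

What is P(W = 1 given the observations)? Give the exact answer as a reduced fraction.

Enumerate traces; 60 have nonzero weight after conditioning:
  (V=2, Y=1, X=1, W=2, Z=0, U=1) weight 1/216
  (V=2, Y=1, X=1, W=2, Z=0, U=2) weight 1/216
  (V=2, Y=1, X=1, W=2, Z=0, U=3) weight 1/216
  (V=2, Y=1, X=1, W=2, Z=1, U=1) weight 1/216
  (V=2, Y=1, X=1, W=2, Z=1, U=2) weight 1/216
  (V=2, Y=1, X=1, W=2, Z=1, U=3) weight 1/216
  (V=2, Y=1, X=2, W=1, Z=0, U=1) weight 1/162
  (V=2, Y=1, X=2, W=1, Z=0, U=2) weight 1/162
  (V=3, Y=1, X=2, W=0, Z=0, U=1) weight 1/324
  … 51 more
Group by W:
  weight(W=0) = 1/27
  weight(W=1) = 10/81
  weight(W=2) = 7/54
Total weight = 1/27 + 10/81 + 7/54 = 47/162
P(W=0 | obs) = 1/27 / 47/162 = 6/47
P(W=1 | obs) = 10/81 / 47/162 = 20/47
P(W=2 | obs) = 7/54 / 47/162 = 21/47

P(W = 1 | obs) = 20/47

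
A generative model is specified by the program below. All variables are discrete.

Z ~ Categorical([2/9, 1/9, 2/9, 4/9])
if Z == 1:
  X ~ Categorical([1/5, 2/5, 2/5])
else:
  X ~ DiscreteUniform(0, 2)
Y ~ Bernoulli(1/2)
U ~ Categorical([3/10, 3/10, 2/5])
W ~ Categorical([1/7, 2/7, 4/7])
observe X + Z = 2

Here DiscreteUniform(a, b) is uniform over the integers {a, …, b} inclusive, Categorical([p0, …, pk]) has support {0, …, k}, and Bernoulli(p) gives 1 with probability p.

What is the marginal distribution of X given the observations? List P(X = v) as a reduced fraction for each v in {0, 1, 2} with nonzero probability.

P(X=0) = 5/13, P(X=1) = 3/13, P(X=2) = 5/13

Enumerate traces; 54 have nonzero weight after conditioning:
  (Z=0, X=2, Y=0, U=0, W=0) weight 1/630
  (Z=0, X=2, Y=0, U=0, W=1) weight 1/315
  (Z=0, X=2, Y=0, U=0, W=2) weight 2/315
  (Z=0, X=2, Y=0, U=1, W=0) weight 1/630
  (Z=0, X=2, Y=0, U=1, W=1) weight 1/315
  (Z=0, X=2, Y=0, U=1, W=2) weight 2/315
  (Z=0, X=2, Y=0, U=2, W=0) weight 2/945
  (Z=0, X=2, Y=0, U=2, W=1) weight 4/945
  (Z=1, X=1, Y=0, U=0, W=0) weight 1/1050
  (Z=2, X=0, Y=0, U=0, W=0) weight 1/630
  … 44 more
Group by X:
  weight(X=0) = 2/27
  weight(X=1) = 2/45
  weight(X=2) = 2/27
Total weight = 2/27 + 2/45 + 2/27 = 26/135
P(X=0 | obs) = 2/27 / 26/135 = 5/13
P(X=1 | obs) = 2/45 / 26/135 = 3/13
P(X=2 | obs) = 2/27 / 26/135 = 5/13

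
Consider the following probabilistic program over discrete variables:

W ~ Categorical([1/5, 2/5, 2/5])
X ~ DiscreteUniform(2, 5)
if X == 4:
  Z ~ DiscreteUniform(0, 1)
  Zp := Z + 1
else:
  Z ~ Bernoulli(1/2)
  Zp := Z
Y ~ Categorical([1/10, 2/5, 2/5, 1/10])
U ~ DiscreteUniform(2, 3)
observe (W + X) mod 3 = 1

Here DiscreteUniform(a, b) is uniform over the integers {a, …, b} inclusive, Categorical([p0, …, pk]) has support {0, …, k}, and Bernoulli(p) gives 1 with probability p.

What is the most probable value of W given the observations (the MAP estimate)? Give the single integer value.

Enumerate traces; 64 have nonzero weight after conditioning:
  (W=0, X=4, Z=0, Y=0, U=2) weight 1/800
  (W=0, X=4, Z=0, Y=0, U=3) weight 1/800
  (W=0, X=4, Z=0, Y=1, U=2) weight 1/200
  (W=0, X=4, Z=0, Y=1, U=3) weight 1/200
  (W=0, X=4, Z=0, Y=2, U=2) weight 1/200
  (W=0, X=4, Z=0, Y=2, U=3) weight 1/200
  (W=0, X=4, Z=0, Y=3, U=2) weight 1/800
  (W=0, X=4, Z=0, Y=3, U=3) weight 1/800
  (W=1, X=3, Z=0, Y=0, U=2) weight 1/400
  (W=2, X=2, Z=0, Y=0, U=2) weight 1/400
  … 54 more
Group by W:
  weight(W=0) = 1/20
  weight(W=1) = 1/10
  weight(W=2) = 1/5
Total weight = 1/20 + 1/10 + 1/5 = 7/20
P(W=0 | obs) = 1/20 / 7/20 = 1/7
P(W=1 | obs) = 1/10 / 7/20 = 2/7
P(W=2 | obs) = 1/5 / 7/20 = 4/7
argmax = 2

argmax_v P(W = v | obs) = 2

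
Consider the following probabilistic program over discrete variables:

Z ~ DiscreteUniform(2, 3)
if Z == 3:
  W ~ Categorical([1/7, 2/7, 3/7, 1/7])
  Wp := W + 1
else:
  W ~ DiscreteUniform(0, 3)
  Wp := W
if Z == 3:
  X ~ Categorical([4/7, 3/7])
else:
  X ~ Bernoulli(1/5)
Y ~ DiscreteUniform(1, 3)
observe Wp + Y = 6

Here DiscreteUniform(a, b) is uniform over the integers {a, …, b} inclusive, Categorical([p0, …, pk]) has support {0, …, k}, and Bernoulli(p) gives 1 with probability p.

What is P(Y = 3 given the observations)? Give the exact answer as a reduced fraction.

P(Y = 3 | obs) = 19/23

Enumerate traces; 6 have nonzero weight after conditioning:
  (Z=2, W=3, X=0, Y=3) weight 1/30
  (Z=2, W=3, X=1, Y=3) weight 1/120
  (Z=3, W=2, X=0, Y=3) weight 2/49
  (Z=3, W=2, X=1, Y=3) weight 3/98
  (Z=3, W=3, X=0, Y=2) weight 2/147
  (Z=3, W=3, X=1, Y=2) weight 1/98
Group by Y:
  weight(Y=2) = 1/42
  weight(Y=3) = 19/168
Total weight = 1/42 + 19/168 = 23/168
P(Y=2 | obs) = 1/42 / 23/168 = 4/23
P(Y=3 | obs) = 19/168 / 23/168 = 19/23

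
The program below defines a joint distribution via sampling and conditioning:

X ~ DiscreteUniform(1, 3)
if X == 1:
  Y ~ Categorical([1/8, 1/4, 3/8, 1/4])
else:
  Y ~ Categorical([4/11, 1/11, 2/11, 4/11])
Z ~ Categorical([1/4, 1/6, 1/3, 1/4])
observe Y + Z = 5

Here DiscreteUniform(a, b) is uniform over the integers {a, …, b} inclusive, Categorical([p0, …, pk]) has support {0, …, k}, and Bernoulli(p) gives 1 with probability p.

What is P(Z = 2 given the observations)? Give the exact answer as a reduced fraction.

Enumerate traces; 6 have nonzero weight after conditioning:
  (X=1, Y=2, Z=3) weight 1/32
  (X=1, Y=3, Z=2) weight 1/36
  (X=2, Y=2, Z=3) weight 1/66
  (X=2, Y=3, Z=2) weight 4/99
  (X=3, Y=2, Z=3) weight 1/66
  (X=3, Y=3, Z=2) weight 4/99
Group by Z:
  weight(Z=2) = 43/396
  weight(Z=3) = 65/1056
Total weight = 43/396 + 65/1056 = 49/288
P(Z=2 | obs) = 43/396 / 49/288 = 344/539
P(Z=3 | obs) = 65/1056 / 49/288 = 195/539

P(Z = 2 | obs) = 344/539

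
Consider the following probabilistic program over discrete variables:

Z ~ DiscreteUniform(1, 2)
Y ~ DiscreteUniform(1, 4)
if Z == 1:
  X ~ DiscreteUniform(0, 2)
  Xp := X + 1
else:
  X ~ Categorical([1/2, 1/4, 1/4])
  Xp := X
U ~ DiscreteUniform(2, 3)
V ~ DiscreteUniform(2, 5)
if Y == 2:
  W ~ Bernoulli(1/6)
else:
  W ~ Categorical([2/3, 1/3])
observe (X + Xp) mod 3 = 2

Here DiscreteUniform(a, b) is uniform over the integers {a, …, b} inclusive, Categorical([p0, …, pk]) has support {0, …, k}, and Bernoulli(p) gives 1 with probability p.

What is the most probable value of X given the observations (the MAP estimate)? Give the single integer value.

Enumerate traces; 128 have nonzero weight after conditioning:
  (Z=1, Y=1, X=2, U=2, V=2, W=0) weight 1/288
  (Z=1, Y=1, X=2, U=2, V=2, W=1) weight 1/576
  (Z=1, Y=1, X=2, U=2, V=3, W=0) weight 1/288
  (Z=1, Y=1, X=2, U=2, V=3, W=1) weight 1/576
  (Z=1, Y=1, X=2, U=2, V=4, W=0) weight 1/288
  (Z=1, Y=1, X=2, U=2, V=4, W=1) weight 1/576
  (Z=1, Y=1, X=2, U=2, V=5, W=0) weight 1/288
  (Z=1, Y=1, X=2, U=2, V=5, W=1) weight 1/576
  (Z=2, Y=1, X=1, U=2, V=2, W=0) weight 1/384
  … 119 more
Group by X:
  weight(X=1) = 1/8
  weight(X=2) = 1/6
Total weight = 1/8 + 1/6 = 7/24
P(X=1 | obs) = 1/8 / 7/24 = 3/7
P(X=2 | obs) = 1/6 / 7/24 = 4/7
argmax = 2

argmax_v P(X = v | obs) = 2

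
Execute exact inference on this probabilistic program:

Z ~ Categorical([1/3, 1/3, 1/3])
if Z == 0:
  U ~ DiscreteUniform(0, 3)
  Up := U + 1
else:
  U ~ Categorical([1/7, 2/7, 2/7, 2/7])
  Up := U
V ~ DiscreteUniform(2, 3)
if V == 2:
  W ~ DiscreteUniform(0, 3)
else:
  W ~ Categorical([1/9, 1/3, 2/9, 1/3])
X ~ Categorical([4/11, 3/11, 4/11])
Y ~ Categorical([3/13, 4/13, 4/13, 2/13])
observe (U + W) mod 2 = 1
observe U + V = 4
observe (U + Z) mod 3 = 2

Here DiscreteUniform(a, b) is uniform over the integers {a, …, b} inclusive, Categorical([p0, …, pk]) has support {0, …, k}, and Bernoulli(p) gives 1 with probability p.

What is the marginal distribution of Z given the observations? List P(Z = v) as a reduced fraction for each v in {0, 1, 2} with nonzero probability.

P(Z=0) = 21/37, P(Z=1) = 16/37

Enumerate traces; 48 have nonzero weight after conditioning:
  (Z=0, U=2, V=2, W=1, X=0, Y=0) weight 1/1144
  (Z=0, U=2, V=2, W=1, X=0, Y=1) weight 1/858
  (Z=0, U=2, V=2, W=1, X=0, Y=2) weight 1/858
  (Z=0, U=2, V=2, W=1, X=0, Y=3) weight 1/1716
  (Z=0, U=2, V=2, W=1, X=1, Y=0) weight 3/4576
  (Z=0, U=2, V=2, W=1, X=1, Y=1) weight 1/1144
  (Z=0, U=2, V=2, W=1, X=1, Y=2) weight 1/1144
  (Z=0, U=2, V=2, W=1, X=1, Y=3) weight 1/2288
  (Z=1, U=1, V=3, W=0, X=0, Y=0) weight 4/9009
  … 39 more
Group by Z:
  weight(Z=0) = 1/48
  weight(Z=1) = 1/63
Total weight = 1/48 + 1/63 = 37/1008
P(Z=0 | obs) = 1/48 / 37/1008 = 21/37
P(Z=1 | obs) = 1/63 / 37/1008 = 16/37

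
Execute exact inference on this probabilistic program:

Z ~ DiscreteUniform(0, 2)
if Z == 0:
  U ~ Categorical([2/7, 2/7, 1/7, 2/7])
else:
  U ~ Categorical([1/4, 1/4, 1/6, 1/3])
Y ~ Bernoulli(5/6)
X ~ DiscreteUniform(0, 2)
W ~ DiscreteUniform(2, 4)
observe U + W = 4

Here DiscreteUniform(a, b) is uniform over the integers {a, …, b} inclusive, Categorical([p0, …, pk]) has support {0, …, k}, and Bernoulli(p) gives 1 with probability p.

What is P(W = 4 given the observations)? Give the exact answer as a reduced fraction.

P(W = 4 | obs) = 33/86

Enumerate traces; 54 have nonzero weight after conditioning:
  (Z=0, U=0, Y=0, X=0, W=4) weight 1/567
  (Z=0, U=0, Y=0, X=1, W=4) weight 1/567
  (Z=0, U=0, Y=0, X=2, W=4) weight 1/567
  (Z=0, U=0, Y=1, X=0, W=4) weight 5/567
  (Z=0, U=0, Y=1, X=1, W=4) weight 5/567
  (Z=0, U=0, Y=1, X=2, W=4) weight 5/567
  (Z=0, U=1, Y=0, X=0, W=3) weight 1/567
  (Z=0, U=1, Y=0, X=1, W=3) weight 1/567
  (Z=0, U=2, Y=0, X=0, W=2) weight 1/1134
  … 45 more
Group by W:
  weight(W=2) = 10/189
  weight(W=3) = 11/126
  weight(W=4) = 11/126
Total weight = 10/189 + 11/126 + 11/126 = 43/189
P(W=2 | obs) = 10/189 / 43/189 = 10/43
P(W=3 | obs) = 11/126 / 43/189 = 33/86
P(W=4 | obs) = 11/126 / 43/189 = 33/86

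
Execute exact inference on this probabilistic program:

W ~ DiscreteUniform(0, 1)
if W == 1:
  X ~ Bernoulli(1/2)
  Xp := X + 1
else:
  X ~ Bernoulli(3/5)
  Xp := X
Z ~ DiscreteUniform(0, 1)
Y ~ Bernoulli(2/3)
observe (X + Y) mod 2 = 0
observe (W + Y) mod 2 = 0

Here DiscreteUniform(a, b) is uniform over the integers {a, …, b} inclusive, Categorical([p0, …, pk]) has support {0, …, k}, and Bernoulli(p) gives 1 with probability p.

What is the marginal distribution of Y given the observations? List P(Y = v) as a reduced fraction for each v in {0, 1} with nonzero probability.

P(Y=0) = 2/7, P(Y=1) = 5/7

Enumerate traces; 4 have nonzero weight after conditioning:
  (W=0, X=0, Z=0, Y=0) weight 1/30
  (W=0, X=0, Z=1, Y=0) weight 1/30
  (W=1, X=1, Z=0, Y=1) weight 1/12
  (W=1, X=1, Z=1, Y=1) weight 1/12
Group by Y:
  weight(Y=0) = 1/15
  weight(Y=1) = 1/6
Total weight = 1/15 + 1/6 = 7/30
P(Y=0 | obs) = 1/15 / 7/30 = 2/7
P(Y=1 | obs) = 1/6 / 7/30 = 5/7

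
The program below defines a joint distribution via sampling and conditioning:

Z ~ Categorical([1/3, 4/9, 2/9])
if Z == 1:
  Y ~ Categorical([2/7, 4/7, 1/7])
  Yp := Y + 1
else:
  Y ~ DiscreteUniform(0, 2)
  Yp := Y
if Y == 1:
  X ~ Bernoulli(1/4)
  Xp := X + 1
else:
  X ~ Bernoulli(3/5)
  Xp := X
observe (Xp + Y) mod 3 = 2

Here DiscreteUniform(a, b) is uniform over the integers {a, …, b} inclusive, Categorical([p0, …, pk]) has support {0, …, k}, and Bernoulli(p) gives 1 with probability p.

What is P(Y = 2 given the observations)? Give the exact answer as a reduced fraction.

Enumerate traces; 6 have nonzero weight after conditioning:
  (Z=0, Y=1, X=0) weight 1/12
  (Z=0, Y=2, X=0) weight 2/45
  (Z=1, Y=1, X=0) weight 4/21
  (Z=1, Y=2, X=0) weight 8/315
  (Z=2, Y=1, X=0) weight 1/18
  (Z=2, Y=2, X=0) weight 4/135
Group by Y:
  weight(Y=1) = 83/252
  weight(Y=2) = 94/945
Total weight = 83/252 + 94/945 = 1621/3780
P(Y=1 | obs) = 83/252 / 1621/3780 = 1245/1621
P(Y=2 | obs) = 94/945 / 1621/3780 = 376/1621

P(Y = 2 | obs) = 376/1621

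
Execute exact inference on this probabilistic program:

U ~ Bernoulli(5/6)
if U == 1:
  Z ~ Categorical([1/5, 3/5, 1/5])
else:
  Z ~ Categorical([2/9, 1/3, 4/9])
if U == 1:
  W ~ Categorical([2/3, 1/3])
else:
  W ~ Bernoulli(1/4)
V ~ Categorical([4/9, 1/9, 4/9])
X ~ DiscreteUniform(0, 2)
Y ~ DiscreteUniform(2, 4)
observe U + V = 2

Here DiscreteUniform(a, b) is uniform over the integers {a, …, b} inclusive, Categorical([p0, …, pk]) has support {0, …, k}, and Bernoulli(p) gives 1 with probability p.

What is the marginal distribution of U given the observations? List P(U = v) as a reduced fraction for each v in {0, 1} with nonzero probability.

Enumerate traces; 108 have nonzero weight after conditioning:
  (U=0, Z=0, W=0, V=2, X=0, Y=2) weight 1/729
  (U=0, Z=0, W=0, V=2, X=0, Y=3) weight 1/729
  (U=0, Z=0, W=0, V=2, X=0, Y=4) weight 1/729
  (U=0, Z=0, W=0, V=2, X=1, Y=2) weight 1/729
  (U=0, Z=0, W=0, V=2, X=1, Y=3) weight 1/729
  (U=0, Z=0, W=0, V=2, X=1, Y=4) weight 1/729
  (U=0, Z=0, W=0, V=2, X=2, Y=2) weight 1/729
  (U=0, Z=0, W=0, V=2, X=2, Y=3) weight 1/729
  (U=1, Z=0, W=0, V=1, X=0, Y=2) weight 1/729
  … 99 more
Group by U:
  weight(U=0) = 2/27
  weight(U=1) = 5/54
Total weight = 2/27 + 5/54 = 1/6
P(U=0 | obs) = 2/27 / 1/6 = 4/9
P(U=1 | obs) = 5/54 / 1/6 = 5/9

P(U=0) = 4/9, P(U=1) = 5/9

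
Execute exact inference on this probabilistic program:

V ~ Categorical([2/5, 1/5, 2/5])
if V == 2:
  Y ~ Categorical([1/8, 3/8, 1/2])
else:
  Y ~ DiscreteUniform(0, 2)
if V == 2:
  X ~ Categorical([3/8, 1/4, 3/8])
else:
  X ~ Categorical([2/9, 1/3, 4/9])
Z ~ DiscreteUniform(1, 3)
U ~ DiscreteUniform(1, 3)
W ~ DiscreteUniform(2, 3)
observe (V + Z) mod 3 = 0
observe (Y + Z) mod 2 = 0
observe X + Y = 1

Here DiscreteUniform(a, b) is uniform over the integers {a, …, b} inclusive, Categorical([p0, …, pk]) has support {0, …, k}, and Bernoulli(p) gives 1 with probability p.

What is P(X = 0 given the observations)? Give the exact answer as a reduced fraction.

P(X = 0 | obs) = 371/467

Enumerate traces; 18 have nonzero weight after conditioning:
  (V=0, Y=1, X=0, Z=3, U=1, W=2) weight 2/1215
  (V=0, Y=1, X=0, Z=3, U=1, W=3) weight 2/1215
  (V=0, Y=1, X=0, Z=3, U=2, W=2) weight 2/1215
  (V=0, Y=1, X=0, Z=3, U=2, W=3) weight 2/1215
  (V=0, Y=1, X=0, Z=3, U=3, W=2) weight 2/1215
  (V=0, Y=1, X=0, Z=3, U=3, W=3) weight 2/1215
  (V=1, Y=0, X=1, Z=2, U=1, W=2) weight 1/810
  (V=1, Y=0, X=1, Z=2, U=1, W=3) weight 1/810
  … 10 more
Group by X:
  weight(X=0) = 371/12960
  weight(X=1) = 1/135
Total weight = 371/12960 + 1/135 = 467/12960
P(X=0 | obs) = 371/12960 / 467/12960 = 371/467
P(X=1 | obs) = 1/135 / 467/12960 = 96/467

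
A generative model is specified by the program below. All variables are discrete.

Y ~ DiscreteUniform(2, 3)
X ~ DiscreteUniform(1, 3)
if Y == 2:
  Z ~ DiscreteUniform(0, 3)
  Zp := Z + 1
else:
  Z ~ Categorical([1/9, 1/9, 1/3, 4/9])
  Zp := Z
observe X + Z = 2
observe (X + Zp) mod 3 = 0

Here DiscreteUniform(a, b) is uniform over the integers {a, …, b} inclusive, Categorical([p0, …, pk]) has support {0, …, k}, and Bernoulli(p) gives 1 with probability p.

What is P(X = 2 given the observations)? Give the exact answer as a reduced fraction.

P(X = 2 | obs) = 1/2

Enumerate traces; 2 have nonzero weight after conditioning:
  (Y=2, X=1, Z=1) weight 1/24
  (Y=2, X=2, Z=0) weight 1/24
Group by X:
  weight(X=1) = 1/24
  weight(X=2) = 1/24
Total weight = 1/24 + 1/24 = 1/12
P(X=1 | obs) = 1/24 / 1/12 = 1/2
P(X=2 | obs) = 1/24 / 1/12 = 1/2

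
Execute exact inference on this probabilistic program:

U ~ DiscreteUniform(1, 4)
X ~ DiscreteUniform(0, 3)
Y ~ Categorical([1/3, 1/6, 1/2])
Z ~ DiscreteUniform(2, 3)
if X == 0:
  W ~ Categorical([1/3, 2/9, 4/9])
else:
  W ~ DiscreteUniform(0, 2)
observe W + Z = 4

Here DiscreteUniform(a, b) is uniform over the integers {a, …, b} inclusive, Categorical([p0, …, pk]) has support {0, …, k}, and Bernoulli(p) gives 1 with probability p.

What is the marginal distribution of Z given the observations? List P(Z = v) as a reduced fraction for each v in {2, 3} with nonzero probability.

P(Z=2) = 13/24, P(Z=3) = 11/24

Enumerate traces; 96 have nonzero weight after conditioning:
  (U=1, X=0, Y=0, Z=2, W=2) weight 1/216
  (U=1, X=0, Y=0, Z=3, W=1) weight 1/432
  (U=1, X=0, Y=1, Z=2, W=2) weight 1/432
  (U=1, X=0, Y=1, Z=3, W=1) weight 1/864
  (U=1, X=0, Y=2, Z=2, W=2) weight 1/144
  (U=1, X=0, Y=2, Z=3, W=1) weight 1/288
  (U=1, X=1, Y=0, Z=2, W=2) weight 1/288
  (U=1, X=1, Y=0, Z=3, W=1) weight 1/288
  … 88 more
Group by Z:
  weight(Z=2) = 13/72
  weight(Z=3) = 11/72
Total weight = 13/72 + 11/72 = 1/3
P(Z=2 | obs) = 13/72 / 1/3 = 13/24
P(Z=3 | obs) = 11/72 / 1/3 = 11/24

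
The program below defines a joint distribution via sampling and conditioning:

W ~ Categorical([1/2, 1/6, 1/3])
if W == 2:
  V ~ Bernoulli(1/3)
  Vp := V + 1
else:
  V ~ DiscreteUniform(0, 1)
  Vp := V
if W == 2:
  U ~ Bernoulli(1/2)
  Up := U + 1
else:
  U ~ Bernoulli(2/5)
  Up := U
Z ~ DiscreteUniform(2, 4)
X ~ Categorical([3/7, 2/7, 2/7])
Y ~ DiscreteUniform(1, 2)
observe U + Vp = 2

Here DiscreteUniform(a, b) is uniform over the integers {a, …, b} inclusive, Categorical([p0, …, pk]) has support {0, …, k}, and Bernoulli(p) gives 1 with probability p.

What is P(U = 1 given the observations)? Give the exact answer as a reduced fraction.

P(U = 1 | obs) = 22/27

Enumerate traces; 72 have nonzero weight after conditioning:
  (W=0, V=1, U=1, Z=2, X=0, Y=1) weight 1/140
  (W=0, V=1, U=1, Z=2, X=0, Y=2) weight 1/140
  (W=0, V=1, U=1, Z=2, X=1, Y=1) weight 1/210
  (W=0, V=1, U=1, Z=2, X=1, Y=2) weight 1/210
  (W=0, V=1, U=1, Z=2, X=2, Y=1) weight 1/210
  (W=0, V=1, U=1, Z=2, X=2, Y=2) weight 1/210
  (W=0, V=1, U=1, Z=3, X=0, Y=1) weight 1/140
  (W=0, V=1, U=1, Z=3, X=0, Y=2) weight 1/140
  (W=2, V=1, U=0, Z=2, X=0, Y=1) weight 1/252
  … 63 more
Group by U:
  weight(U=0) = 1/18
  weight(U=1) = 11/45
Total weight = 1/18 + 11/45 = 3/10
P(U=0 | obs) = 1/18 / 3/10 = 5/27
P(U=1 | obs) = 11/45 / 3/10 = 22/27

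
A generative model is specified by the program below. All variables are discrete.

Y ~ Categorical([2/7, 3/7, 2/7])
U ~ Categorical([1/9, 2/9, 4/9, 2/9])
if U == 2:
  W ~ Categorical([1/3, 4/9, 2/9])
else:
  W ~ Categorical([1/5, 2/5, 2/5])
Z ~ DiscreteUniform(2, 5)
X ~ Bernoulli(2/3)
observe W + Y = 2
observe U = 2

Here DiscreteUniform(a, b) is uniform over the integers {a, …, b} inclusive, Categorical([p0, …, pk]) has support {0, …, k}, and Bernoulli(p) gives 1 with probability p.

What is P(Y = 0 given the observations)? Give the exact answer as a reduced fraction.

P(Y = 0 | obs) = 2/11

Enumerate traces; 24 have nonzero weight after conditioning:
  (Y=0, U=2, W=2, Z=2, X=0) weight 4/1701
  (Y=0, U=2, W=2, Z=2, X=1) weight 8/1701
  (Y=0, U=2, W=2, Z=3, X=0) weight 4/1701
  (Y=0, U=2, W=2, Z=3, X=1) weight 8/1701
  (Y=0, U=2, W=2, Z=4, X=0) weight 4/1701
  (Y=0, U=2, W=2, Z=4, X=1) weight 8/1701
  (Y=0, U=2, W=2, Z=5, X=0) weight 4/1701
  (Y=0, U=2, W=2, Z=5, X=1) weight 8/1701
  (Y=1, U=2, W=1, Z=2, X=0) weight 4/567
  (Y=2, U=2, W=0, Z=2, X=0) weight 2/567
  … 14 more
Group by Y:
  weight(Y=0) = 16/567
  weight(Y=1) = 16/189
  weight(Y=2) = 8/189
Total weight = 16/567 + 16/189 + 8/189 = 88/567
P(Y=0 | obs) = 16/567 / 88/567 = 2/11
P(Y=1 | obs) = 16/189 / 88/567 = 6/11
P(Y=2 | obs) = 8/189 / 88/567 = 3/11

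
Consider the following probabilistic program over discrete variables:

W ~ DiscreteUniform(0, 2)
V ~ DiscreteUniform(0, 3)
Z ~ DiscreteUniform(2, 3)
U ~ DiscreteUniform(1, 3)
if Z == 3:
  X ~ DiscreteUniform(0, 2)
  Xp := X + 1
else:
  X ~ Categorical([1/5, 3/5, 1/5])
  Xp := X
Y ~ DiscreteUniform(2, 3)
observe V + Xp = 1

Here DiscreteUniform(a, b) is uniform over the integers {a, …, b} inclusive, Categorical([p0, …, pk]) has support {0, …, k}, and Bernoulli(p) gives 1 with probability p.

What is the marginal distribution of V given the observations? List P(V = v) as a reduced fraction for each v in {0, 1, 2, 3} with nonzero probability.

Enumerate traces; 54 have nonzero weight after conditioning:
  (W=0, V=0, Z=2, U=1, X=1, Y=2) weight 1/240
  (W=0, V=0, Z=2, U=1, X=1, Y=3) weight 1/240
  (W=0, V=0, Z=2, U=2, X=1, Y=2) weight 1/240
  (W=0, V=0, Z=2, U=2, X=1, Y=3) weight 1/240
  (W=0, V=0, Z=2, U=3, X=1, Y=2) weight 1/240
  (W=0, V=0, Z=2, U=3, X=1, Y=3) weight 1/240
  (W=0, V=0, Z=3, U=1, X=0, Y=2) weight 1/432
  (W=0, V=0, Z=3, U=1, X=0, Y=3) weight 1/432
  (W=0, V=1, Z=2, U=1, X=0, Y=2) weight 1/720
  … 45 more
Group by V:
  weight(V=0) = 7/60
  weight(V=1) = 1/40
Total weight = 7/60 + 1/40 = 17/120
P(V=0 | obs) = 7/60 / 17/120 = 14/17
P(V=1 | obs) = 1/40 / 17/120 = 3/17

P(V=0) = 14/17, P(V=1) = 3/17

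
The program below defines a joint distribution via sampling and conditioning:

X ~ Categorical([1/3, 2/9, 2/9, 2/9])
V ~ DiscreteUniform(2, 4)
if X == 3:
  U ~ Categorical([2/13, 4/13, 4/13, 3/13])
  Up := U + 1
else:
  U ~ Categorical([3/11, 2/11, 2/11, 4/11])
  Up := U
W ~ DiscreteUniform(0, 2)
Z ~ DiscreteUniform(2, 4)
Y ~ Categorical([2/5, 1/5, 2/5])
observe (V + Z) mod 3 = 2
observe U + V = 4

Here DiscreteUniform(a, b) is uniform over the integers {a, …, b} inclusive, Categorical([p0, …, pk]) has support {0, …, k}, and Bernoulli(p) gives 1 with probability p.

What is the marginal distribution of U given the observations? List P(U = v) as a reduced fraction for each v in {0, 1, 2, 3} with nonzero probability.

Enumerate traces; 108 have nonzero weight after conditioning:
  (X=0, V=2, U=2, W=0, Z=3, Y=0) weight 4/4455
  (X=0, V=2, U=2, W=0, Z=3, Y=1) weight 2/4455
  (X=0, V=2, U=2, W=0, Z=3, Y=2) weight 4/4455
  (X=0, V=2, U=2, W=1, Z=3, Y=0) weight 4/4455
  (X=0, V=2, U=2, W=1, Z=3, Y=1) weight 2/4455
  (X=0, V=2, U=2, W=1, Z=3, Y=2) weight 4/4455
  (X=0, V=2, U=2, W=2, Z=3, Y=0) weight 4/4455
  (X=0, V=2, U=2, W=2, Z=3, Y=1) weight 2/4455
  (X=0, V=3, U=1, W=0, Z=2, Y=0) weight 4/4455
  (X=0, V=4, U=0, W=0, Z=4, Y=0) weight 2/1485
  … 98 more
Group by U:
  weight(U=0) = 317/11583
  weight(U=1) = 10/429
  weight(U=2) = 10/429
Total weight = 317/11583 + 10/429 + 10/429 = 857/11583
P(U=0 | obs) = 317/11583 / 857/11583 = 317/857
P(U=1 | obs) = 10/429 / 857/11583 = 270/857
P(U=2 | obs) = 10/429 / 857/11583 = 270/857

P(U=0) = 317/857, P(U=1) = 270/857, P(U=2) = 270/857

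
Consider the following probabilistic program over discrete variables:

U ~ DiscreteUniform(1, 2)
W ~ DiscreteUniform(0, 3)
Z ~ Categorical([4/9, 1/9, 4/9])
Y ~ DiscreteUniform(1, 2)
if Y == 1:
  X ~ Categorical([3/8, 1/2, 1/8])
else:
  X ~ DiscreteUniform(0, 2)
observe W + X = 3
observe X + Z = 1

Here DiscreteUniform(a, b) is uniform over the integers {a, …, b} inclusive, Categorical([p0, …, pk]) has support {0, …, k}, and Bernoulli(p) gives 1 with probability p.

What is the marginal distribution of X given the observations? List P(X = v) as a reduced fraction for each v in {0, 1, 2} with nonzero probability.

Enumerate traces; 8 have nonzero weight after conditioning:
  (U=1, W=2, Z=0, Y=1, X=1) weight 1/72
  (U=1, W=2, Z=0, Y=2, X=1) weight 1/108
  (U=1, W=3, Z=1, Y=1, X=0) weight 1/384
  (U=1, W=3, Z=1, Y=2, X=0) weight 1/432
  (U=2, W=2, Z=0, Y=1, X=1) weight 1/72
  (U=2, W=2, Z=0, Y=2, X=1) weight 1/108
  (U=2, W=3, Z=1, Y=1, X=0) weight 1/384
  (U=2, W=3, Z=1, Y=2, X=0) weight 1/432
Group by X:
  weight(X=0) = 17/1728
  weight(X=1) = 5/108
Total weight = 17/1728 + 5/108 = 97/1728
P(X=0 | obs) = 17/1728 / 97/1728 = 17/97
P(X=1 | obs) = 5/108 / 97/1728 = 80/97

P(X=0) = 17/97, P(X=1) = 80/97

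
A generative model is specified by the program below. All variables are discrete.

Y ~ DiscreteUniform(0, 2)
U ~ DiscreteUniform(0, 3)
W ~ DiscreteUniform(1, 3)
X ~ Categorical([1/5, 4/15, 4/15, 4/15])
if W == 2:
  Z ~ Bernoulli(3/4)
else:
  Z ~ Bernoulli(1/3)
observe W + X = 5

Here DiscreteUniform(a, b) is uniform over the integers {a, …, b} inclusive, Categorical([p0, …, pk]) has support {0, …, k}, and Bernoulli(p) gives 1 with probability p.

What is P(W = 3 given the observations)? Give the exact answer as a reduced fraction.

P(W = 3 | obs) = 1/2

Enumerate traces; 48 have nonzero weight after conditioning:
  (Y=0, U=0, W=2, X=3, Z=0) weight 1/540
  (Y=0, U=0, W=2, X=3, Z=1) weight 1/180
  (Y=0, U=0, W=3, X=2, Z=0) weight 2/405
  (Y=0, U=0, W=3, X=2, Z=1) weight 1/405
  (Y=0, U=1, W=2, X=3, Z=0) weight 1/540
  (Y=0, U=1, W=2, X=3, Z=1) weight 1/180
  (Y=0, U=1, W=3, X=2, Z=0) weight 2/405
  (Y=0, U=1, W=3, X=2, Z=1) weight 1/405
  … 40 more
Group by W:
  weight(W=2) = 4/45
  weight(W=3) = 4/45
Total weight = 4/45 + 4/45 = 8/45
P(W=2 | obs) = 4/45 / 8/45 = 1/2
P(W=3 | obs) = 4/45 / 8/45 = 1/2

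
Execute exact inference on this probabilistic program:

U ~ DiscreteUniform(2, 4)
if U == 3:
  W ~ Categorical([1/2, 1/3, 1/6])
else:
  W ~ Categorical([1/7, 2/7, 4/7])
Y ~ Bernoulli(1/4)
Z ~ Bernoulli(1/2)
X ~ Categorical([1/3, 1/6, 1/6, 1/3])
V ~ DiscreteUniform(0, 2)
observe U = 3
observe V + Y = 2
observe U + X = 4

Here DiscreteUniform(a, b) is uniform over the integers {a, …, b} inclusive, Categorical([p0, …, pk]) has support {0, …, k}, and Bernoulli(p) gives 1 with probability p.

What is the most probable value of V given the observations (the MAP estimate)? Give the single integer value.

Enumerate traces; 12 have nonzero weight after conditioning:
  (U=3, W=0, Y=0, Z=0, X=1, V=2) weight 1/288
  (U=3, W=0, Y=0, Z=1, X=1, V=2) weight 1/288
  (U=3, W=0, Y=1, Z=0, X=1, V=1) weight 1/864
  (U=3, W=0, Y=1, Z=1, X=1, V=1) weight 1/864
  (U=3, W=1, Y=0, Z=0, X=1, V=2) weight 1/432
  (U=3, W=1, Y=0, Z=1, X=1, V=2) weight 1/432
  (U=3, W=1, Y=1, Z=0, X=1, V=1) weight 1/1296
  (U=3, W=1, Y=1, Z=1, X=1, V=1) weight 1/1296
  … 4 more
Group by V:
  weight(V=1) = 1/216
  weight(V=2) = 1/72
Total weight = 1/216 + 1/72 = 1/54
P(V=1 | obs) = 1/216 / 1/54 = 1/4
P(V=2 | obs) = 1/72 / 1/54 = 3/4
argmax = 2

argmax_v P(V = v | obs) = 2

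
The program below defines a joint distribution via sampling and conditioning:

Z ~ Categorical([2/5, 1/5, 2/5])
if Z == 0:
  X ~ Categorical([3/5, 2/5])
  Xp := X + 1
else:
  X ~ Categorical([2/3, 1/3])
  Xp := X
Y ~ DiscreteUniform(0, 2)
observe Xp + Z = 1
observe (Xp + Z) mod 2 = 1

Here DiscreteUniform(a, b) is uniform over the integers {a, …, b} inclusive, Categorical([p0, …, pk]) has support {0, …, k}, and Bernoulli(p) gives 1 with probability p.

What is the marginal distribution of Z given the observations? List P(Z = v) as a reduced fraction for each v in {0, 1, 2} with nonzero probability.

Enumerate traces; 6 have nonzero weight after conditioning:
  (Z=0, X=0, Y=0) weight 2/25
  (Z=0, X=0, Y=1) weight 2/25
  (Z=0, X=0, Y=2) weight 2/25
  (Z=1, X=0, Y=0) weight 2/45
  (Z=1, X=0, Y=1) weight 2/45
  (Z=1, X=0, Y=2) weight 2/45
Group by Z:
  weight(Z=0) = 6/25
  weight(Z=1) = 2/15
Total weight = 6/25 + 2/15 = 28/75
P(Z=0 | obs) = 6/25 / 28/75 = 9/14
P(Z=1 | obs) = 2/15 / 28/75 = 5/14

P(Z=0) = 9/14, P(Z=1) = 5/14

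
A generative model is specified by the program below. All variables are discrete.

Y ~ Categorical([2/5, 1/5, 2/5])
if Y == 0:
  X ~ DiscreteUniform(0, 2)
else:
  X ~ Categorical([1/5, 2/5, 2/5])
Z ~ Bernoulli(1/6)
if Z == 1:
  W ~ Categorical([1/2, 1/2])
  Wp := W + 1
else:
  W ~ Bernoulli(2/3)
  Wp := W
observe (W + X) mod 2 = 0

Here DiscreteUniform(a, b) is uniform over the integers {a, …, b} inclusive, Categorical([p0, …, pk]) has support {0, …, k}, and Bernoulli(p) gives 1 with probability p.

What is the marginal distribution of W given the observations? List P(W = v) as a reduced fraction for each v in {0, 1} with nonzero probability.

P(W=0) = 611/1255, P(W=1) = 644/1255

Enumerate traces; 18 have nonzero weight after conditioning:
  (Y=0, X=0, Z=0, W=0) weight 1/27
  (Y=0, X=0, Z=1, W=0) weight 1/90
  (Y=0, X=1, Z=0, W=1) weight 2/27
  (Y=0, X=1, Z=1, W=1) weight 1/90
  (Y=0, X=2, Z=0, W=0) weight 1/27
  (Y=0, X=2, Z=1, W=0) weight 1/90
  (Y=1, X=0, Z=0, W=0) weight 1/90
  (Y=1, X=0, Z=1, W=0) weight 1/300
  … 10 more
Group by W:
  weight(W=0) = 611/2700
  weight(W=1) = 161/675
Total weight = 611/2700 + 161/675 = 251/540
P(W=0 | obs) = 611/2700 / 251/540 = 611/1255
P(W=1 | obs) = 161/675 / 251/540 = 644/1255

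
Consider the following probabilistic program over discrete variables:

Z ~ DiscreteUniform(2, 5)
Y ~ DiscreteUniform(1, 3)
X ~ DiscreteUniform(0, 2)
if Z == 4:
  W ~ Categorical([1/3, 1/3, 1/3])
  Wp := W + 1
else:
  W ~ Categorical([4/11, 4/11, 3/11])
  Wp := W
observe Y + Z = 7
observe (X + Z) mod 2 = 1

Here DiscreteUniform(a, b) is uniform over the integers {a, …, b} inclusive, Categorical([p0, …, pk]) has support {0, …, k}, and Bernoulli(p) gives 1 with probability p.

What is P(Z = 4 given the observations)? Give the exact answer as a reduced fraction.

Enumerate traces; 9 have nonzero weight after conditioning:
  (Z=4, Y=3, X=1, W=0) weight 1/108
  (Z=4, Y=3, X=1, W=1) weight 1/108
  (Z=4, Y=3, X=1, W=2) weight 1/108
  (Z=5, Y=2, X=0, W=0) weight 1/99
  (Z=5, Y=2, X=0, W=1) weight 1/99
  (Z=5, Y=2, X=0, W=2) weight 1/132
  (Z=5, Y=2, X=2, W=0) weight 1/99
  (Z=5, Y=2, X=2, W=1) weight 1/99
  … 1 more
Group by Z:
  weight(Z=4) = 1/36
  weight(Z=5) = 1/18
Total weight = 1/36 + 1/18 = 1/12
P(Z=4 | obs) = 1/36 / 1/12 = 1/3
P(Z=5 | obs) = 1/18 / 1/12 = 2/3

P(Z = 4 | obs) = 1/3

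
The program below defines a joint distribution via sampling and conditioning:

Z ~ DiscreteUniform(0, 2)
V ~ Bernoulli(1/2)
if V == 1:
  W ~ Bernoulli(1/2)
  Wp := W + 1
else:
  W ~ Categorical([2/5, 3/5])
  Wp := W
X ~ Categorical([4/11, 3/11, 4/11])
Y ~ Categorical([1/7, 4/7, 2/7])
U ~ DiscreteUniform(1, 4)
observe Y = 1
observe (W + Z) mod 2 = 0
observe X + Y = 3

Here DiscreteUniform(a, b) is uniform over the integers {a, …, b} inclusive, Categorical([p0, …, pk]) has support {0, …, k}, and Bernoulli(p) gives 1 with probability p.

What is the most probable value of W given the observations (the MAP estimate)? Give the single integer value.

Enumerate traces; 24 have nonzero weight after conditioning:
  (Z=0, V=0, W=0, X=2, Y=1, U=1) weight 4/1155
  (Z=0, V=0, W=0, X=2, Y=1, U=2) weight 4/1155
  (Z=0, V=0, W=0, X=2, Y=1, U=3) weight 4/1155
  (Z=0, V=0, W=0, X=2, Y=1, U=4) weight 4/1155
  (Z=0, V=1, W=0, X=2, Y=1, U=1) weight 1/231
  (Z=0, V=1, W=0, X=2, Y=1, U=2) weight 1/231
  (Z=0, V=1, W=0, X=2, Y=1, U=3) weight 1/231
  (Z=0, V=1, W=0, X=2, Y=1, U=4) weight 1/231
  (Z=1, V=0, W=1, X=2, Y=1, U=1) weight 2/385
  … 15 more
Group by W:
  weight(W=0) = 24/385
  weight(W=1) = 4/105
Total weight = 24/385 + 4/105 = 116/1155
P(W=0 | obs) = 24/385 / 116/1155 = 18/29
P(W=1 | obs) = 4/105 / 116/1155 = 11/29
argmax = 0

argmax_v P(W = v | obs) = 0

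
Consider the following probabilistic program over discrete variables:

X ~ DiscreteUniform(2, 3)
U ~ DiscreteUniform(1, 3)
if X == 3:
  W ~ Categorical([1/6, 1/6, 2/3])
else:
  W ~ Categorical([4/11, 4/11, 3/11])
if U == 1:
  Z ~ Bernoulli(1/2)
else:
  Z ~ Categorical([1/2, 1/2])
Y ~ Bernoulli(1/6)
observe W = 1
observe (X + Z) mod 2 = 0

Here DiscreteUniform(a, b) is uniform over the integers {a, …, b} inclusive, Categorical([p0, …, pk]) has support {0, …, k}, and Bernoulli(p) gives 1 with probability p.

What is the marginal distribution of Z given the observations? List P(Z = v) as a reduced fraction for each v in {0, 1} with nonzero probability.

P(Z=0) = 24/35, P(Z=1) = 11/35

Enumerate traces; 12 have nonzero weight after conditioning:
  (X=2, U=1, W=1, Z=0, Y=0) weight 5/198
  (X=2, U=1, W=1, Z=0, Y=1) weight 1/198
  (X=2, U=2, W=1, Z=0, Y=0) weight 5/198
  (X=2, U=2, W=1, Z=0, Y=1) weight 1/198
  (X=2, U=3, W=1, Z=0, Y=0) weight 5/198
  (X=2, U=3, W=1, Z=0, Y=1) weight 1/198
  (X=3, U=1, W=1, Z=1, Y=0) weight 5/432
  (X=3, U=1, W=1, Z=1, Y=1) weight 1/432
  … 4 more
Group by Z:
  weight(Z=0) = 1/11
  weight(Z=1) = 1/24
Total weight = 1/11 + 1/24 = 35/264
P(Z=0 | obs) = 1/11 / 35/264 = 24/35
P(Z=1 | obs) = 1/24 / 35/264 = 11/35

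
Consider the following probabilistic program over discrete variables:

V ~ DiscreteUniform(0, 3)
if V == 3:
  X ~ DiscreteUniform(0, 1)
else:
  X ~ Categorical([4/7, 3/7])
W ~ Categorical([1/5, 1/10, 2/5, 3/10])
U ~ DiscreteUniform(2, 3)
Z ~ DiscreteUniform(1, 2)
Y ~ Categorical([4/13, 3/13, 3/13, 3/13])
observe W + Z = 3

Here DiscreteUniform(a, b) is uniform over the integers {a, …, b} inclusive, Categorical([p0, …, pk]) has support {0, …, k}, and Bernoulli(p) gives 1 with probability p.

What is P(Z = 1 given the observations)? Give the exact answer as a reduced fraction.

Enumerate traces; 128 have nonzero weight after conditioning:
  (V=0, X=0, W=1, U=2, Z=2, Y=0) weight 1/910
  (V=0, X=0, W=1, U=2, Z=2, Y=1) weight 3/3640
  (V=0, X=0, W=1, U=2, Z=2, Y=2) weight 3/3640
  (V=0, X=0, W=1, U=2, Z=2, Y=3) weight 3/3640
  (V=0, X=0, W=1, U=3, Z=2, Y=0) weight 1/910
  (V=0, X=0, W=1, U=3, Z=2, Y=1) weight 3/3640
  (V=0, X=0, W=1, U=3, Z=2, Y=2) weight 3/3640
  (V=0, X=0, W=1, U=3, Z=2, Y=3) weight 3/3640
  (V=0, X=0, W=2, U=2, Z=1, Y=0) weight 2/455
  … 119 more
Group by Z:
  weight(Z=1) = 1/5
  weight(Z=2) = 1/20
Total weight = 1/5 + 1/20 = 1/4
P(Z=1 | obs) = 1/5 / 1/4 = 4/5
P(Z=2 | obs) = 1/20 / 1/4 = 1/5

P(Z = 1 | obs) = 4/5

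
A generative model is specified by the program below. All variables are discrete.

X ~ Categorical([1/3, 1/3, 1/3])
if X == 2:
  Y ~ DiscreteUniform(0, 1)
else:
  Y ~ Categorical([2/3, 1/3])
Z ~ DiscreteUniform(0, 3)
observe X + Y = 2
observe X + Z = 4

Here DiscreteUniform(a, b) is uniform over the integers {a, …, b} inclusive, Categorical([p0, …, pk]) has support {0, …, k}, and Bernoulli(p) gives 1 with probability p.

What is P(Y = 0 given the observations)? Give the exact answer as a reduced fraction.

Enumerate traces; 2 have nonzero weight after conditioning:
  (X=1, Y=1, Z=3) weight 1/36
  (X=2, Y=0, Z=2) weight 1/24
Group by Y:
  weight(Y=0) = 1/24
  weight(Y=1) = 1/36
Total weight = 1/24 + 1/36 = 5/72
P(Y=0 | obs) = 1/24 / 5/72 = 3/5
P(Y=1 | obs) = 1/36 / 5/72 = 2/5

P(Y = 0 | obs) = 3/5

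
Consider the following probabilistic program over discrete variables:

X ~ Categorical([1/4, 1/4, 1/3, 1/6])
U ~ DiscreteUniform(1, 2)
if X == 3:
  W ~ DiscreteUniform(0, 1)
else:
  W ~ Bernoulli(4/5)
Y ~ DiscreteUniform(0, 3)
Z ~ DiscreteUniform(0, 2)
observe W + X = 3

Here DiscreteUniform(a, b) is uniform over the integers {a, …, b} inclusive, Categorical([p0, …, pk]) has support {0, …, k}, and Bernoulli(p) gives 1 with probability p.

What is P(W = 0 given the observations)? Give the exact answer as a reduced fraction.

P(W = 0 | obs) = 5/21

Enumerate traces; 48 have nonzero weight after conditioning:
  (X=2, U=1, W=1, Y=0, Z=0) weight 1/90
  (X=2, U=1, W=1, Y=0, Z=1) weight 1/90
  (X=2, U=1, W=1, Y=0, Z=2) weight 1/90
  (X=2, U=1, W=1, Y=1, Z=0) weight 1/90
  (X=2, U=1, W=1, Y=1, Z=1) weight 1/90
  (X=2, U=1, W=1, Y=1, Z=2) weight 1/90
  (X=2, U=1, W=1, Y=2, Z=0) weight 1/90
  (X=2, U=1, W=1, Y=2, Z=1) weight 1/90
  (X=3, U=1, W=0, Y=0, Z=0) weight 1/288
  … 39 more
Group by W:
  weight(W=0) = 1/12
  weight(W=1) = 4/15
Total weight = 1/12 + 4/15 = 7/20
P(W=0 | obs) = 1/12 / 7/20 = 5/21
P(W=1 | obs) = 4/15 / 7/20 = 16/21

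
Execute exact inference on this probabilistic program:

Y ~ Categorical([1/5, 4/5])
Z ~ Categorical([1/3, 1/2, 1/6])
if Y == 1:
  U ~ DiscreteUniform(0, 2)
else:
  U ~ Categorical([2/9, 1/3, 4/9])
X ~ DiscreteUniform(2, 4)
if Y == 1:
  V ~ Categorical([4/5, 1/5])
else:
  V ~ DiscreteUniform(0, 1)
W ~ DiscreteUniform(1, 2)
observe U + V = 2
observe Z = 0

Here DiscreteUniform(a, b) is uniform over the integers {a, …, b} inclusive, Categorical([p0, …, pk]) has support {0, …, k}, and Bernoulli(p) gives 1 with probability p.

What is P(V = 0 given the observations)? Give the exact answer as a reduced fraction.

Enumerate traces; 24 have nonzero weight after conditioning:
  (Y=0, Z=0, U=1, X=2, V=1, W=1) weight 1/540
  (Y=0, Z=0, U=1, X=2, V=1, W=2) weight 1/540
  (Y=0, Z=0, U=1, X=3, V=1, W=1) weight 1/540
  (Y=0, Z=0, U=1, X=3, V=1, W=2) weight 1/540
  (Y=0, Z=0, U=1, X=4, V=1, W=1) weight 1/540
  (Y=0, Z=0, U=1, X=4, V=1, W=2) weight 1/540
  (Y=0, Z=0, U=2, X=2, V=0, W=1) weight 1/405
  (Y=0, Z=0, U=2, X=2, V=0, W=2) weight 1/405
  … 16 more
Group by V:
  weight(V=0) = 58/675
  weight(V=1) = 13/450
Total weight = 58/675 + 13/450 = 31/270
P(V=0 | obs) = 58/675 / 31/270 = 116/155
P(V=1 | obs) = 13/450 / 31/270 = 39/155

P(V = 0 | obs) = 116/155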